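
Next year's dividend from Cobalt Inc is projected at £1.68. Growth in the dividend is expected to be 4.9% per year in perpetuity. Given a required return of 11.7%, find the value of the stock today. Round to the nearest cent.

£24.71

Growing perpetuity: P = D₁ / (r − g) = £1.6800 / (0.117 − 0.049) = £24.71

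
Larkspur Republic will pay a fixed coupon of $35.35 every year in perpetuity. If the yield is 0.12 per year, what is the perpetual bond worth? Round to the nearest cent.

$294.58

Level perpetuity: PV = C / r = $35.35 / 0.12 = $294.58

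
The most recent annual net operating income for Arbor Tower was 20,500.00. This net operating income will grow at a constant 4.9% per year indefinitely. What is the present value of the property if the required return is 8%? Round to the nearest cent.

693693.55

D₁ = D₀ × (1 + g) = 20,500.00 × 1.049 = 21,504.5000
Growing perpetuity: P = D₁ / (r − g) = 21,504.5000 / (0.08 − 0.049) = 693,693.55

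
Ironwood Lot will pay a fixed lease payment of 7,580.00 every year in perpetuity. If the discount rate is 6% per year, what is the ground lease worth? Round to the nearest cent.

126333.33

Level perpetuity: PV = C / r = 7,580.00 / 0.06 = 126,333.33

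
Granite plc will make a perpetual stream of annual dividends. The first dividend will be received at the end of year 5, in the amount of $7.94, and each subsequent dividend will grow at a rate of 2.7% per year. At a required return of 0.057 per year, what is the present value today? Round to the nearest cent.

Value at end of year 4: C₁ / (r − g) = $7.94 / (0.057 − 0.027) = $264.6667
Discount to today: PV = $264.6667 / (1 + 0.057)^4 = $264.6667 / 1.248245 = $212.03

$212.03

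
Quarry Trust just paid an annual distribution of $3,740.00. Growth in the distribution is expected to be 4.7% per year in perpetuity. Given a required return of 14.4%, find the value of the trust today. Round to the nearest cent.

D₁ = D₀ × (1 + g) = $3,740.00 × 1.047 = $3,915.7800
Growing perpetuity: P = D₁ / (r − g) = $3,915.7800 / (0.144 − 0.047) = $40,368.87

$40368.87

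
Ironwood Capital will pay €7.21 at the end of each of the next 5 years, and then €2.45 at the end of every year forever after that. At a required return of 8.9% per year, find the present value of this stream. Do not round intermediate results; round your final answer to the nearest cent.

€46.09

PV of 5-year annuity: €7.21 × [1 − (1+0.089)^−5] / 0.089 = 28.11730
Perpetuity value at year 5: €2.45 / 0.089 = 27.52809
PV of perpetuity: 27.52809 / (1+0.089)^5 = 17.97367
Total PV = 28.11730 + 17.97367 = 46.09097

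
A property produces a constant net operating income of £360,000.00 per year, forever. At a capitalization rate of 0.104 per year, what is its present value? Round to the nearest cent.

£3461538.46

Level perpetuity: PV = C / r = £360,000.00 / 0.104 = £3,461,538.46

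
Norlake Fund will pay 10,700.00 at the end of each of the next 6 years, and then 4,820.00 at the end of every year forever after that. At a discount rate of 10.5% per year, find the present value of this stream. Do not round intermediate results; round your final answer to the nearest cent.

PV of 6-year annuity: 10,700.00 × [1 − (1+0.105)^−6] / 0.105 = 45926.31945
Perpetuity value at year 6: 4,820.00 / 0.105 = 45904.76190
PV of perpetuity: 45904.76190 / (1+0.105)^6 = 25216.45726
Total PV = 45926.31945 + 25216.45726 = 71142.77670

71142.78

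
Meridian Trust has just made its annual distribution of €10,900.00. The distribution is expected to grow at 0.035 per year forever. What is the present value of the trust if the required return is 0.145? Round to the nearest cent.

D₁ = D₀ × (1 + g) = €10,900.00 × 1.035 = €11,281.5000
Growing perpetuity: P = D₁ / (r − g) = €11,281.5000 / (0.145 − 0.035) = €102,559.09

€102559.09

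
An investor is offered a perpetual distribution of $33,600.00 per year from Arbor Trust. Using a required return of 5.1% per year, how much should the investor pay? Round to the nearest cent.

Level perpetuity: PV = C / r = $33,600.00 / 0.051 = $658,823.53

$658823.53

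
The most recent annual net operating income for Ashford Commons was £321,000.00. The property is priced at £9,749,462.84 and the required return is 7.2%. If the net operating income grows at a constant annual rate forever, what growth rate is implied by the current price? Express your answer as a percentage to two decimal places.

3.78%

P = D₀(1+g)/(r−g) ⇒ P(r−g) = D₀(1+g) ⇒ g(P+D₀) = P·r − D₀
g = (P·r − D₀)/(P + D₀) = (£9,749,462.84×0.072 − £321,000.00) / (£9,749,462.84 + £321,000.00) = 0.037830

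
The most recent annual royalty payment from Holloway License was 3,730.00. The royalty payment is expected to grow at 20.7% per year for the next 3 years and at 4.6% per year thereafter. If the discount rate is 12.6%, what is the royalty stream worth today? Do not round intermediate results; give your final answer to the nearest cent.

72948.46

D_1 = 4502.11000
D_2 = 5434.04677
D_3 = 6558.89445
Terminal value at year 3: TV = D_3×(1+g_2)/(r−g_2) = 6860.60360/0.08 = 85757.54495
P_0 = D_1/(1+r)^1 + D_2/(1+r)^2 + D_3/(1+r)^3 + TV/(1+r)^3
    = 3998.32149 + 4285.94497 + 4594.25896 + 60069.93584 = 72948.46126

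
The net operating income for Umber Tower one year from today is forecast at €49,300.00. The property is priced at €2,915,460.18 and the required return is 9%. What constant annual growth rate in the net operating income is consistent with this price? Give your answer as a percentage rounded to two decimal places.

P = D₁/(r−g) ⇒ g = r − D₁/P = 0.09 − €49,300.00/€2,915,460.18 = 0.073090

7.31%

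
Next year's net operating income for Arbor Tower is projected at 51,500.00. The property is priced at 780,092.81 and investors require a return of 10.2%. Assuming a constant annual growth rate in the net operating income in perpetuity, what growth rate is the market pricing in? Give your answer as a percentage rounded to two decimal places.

P = D₁/(r−g) ⇒ g = r − D₁/P = 0.102 − 51,500.00/780,092.81 = 0.035982

3.60%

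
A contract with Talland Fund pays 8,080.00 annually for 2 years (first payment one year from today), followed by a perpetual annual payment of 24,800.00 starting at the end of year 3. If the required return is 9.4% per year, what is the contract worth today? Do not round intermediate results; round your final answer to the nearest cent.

234576.26

PV of 2-year annuity: 8,080.00 × [1 − (1+0.094)^−2] / 0.094 = 14136.87423
Perpetuity value at year 2: 24,800.00 / 0.094 = 263829.78723
PV of perpetuity: 263829.78723 / (1+0.094)^2 = 220439.38120
Total PV = 14136.87423 + 220439.38120 = 234576.25542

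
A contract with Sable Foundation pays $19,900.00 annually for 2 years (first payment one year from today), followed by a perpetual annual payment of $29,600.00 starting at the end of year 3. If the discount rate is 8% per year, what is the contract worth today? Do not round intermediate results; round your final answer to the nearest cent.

PV of 2-year annuity: $19,900.00 × [1 − (1+0.08)^−2] / 0.08 = 35486.96845
Perpetuity value at year 2: $29,600.00 / 0.08 = 370000.00000
PV of perpetuity: 370000.00000 / (1+0.08)^2 = 317215.36351
Total PV = 35486.96845 + 317215.36351 = 352702.33196

$352702.33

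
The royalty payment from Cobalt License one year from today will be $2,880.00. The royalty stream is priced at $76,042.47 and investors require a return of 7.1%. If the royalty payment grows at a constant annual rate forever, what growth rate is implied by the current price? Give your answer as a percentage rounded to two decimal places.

3.31%

P = D₁/(r−g) ⇒ g = r − D₁/P = 0.071 − $2,880.00/$76,042.47 = 0.033126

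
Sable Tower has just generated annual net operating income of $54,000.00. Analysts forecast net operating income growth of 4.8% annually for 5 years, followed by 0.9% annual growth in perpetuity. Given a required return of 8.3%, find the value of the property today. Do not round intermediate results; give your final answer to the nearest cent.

D_1 = 56592.00000
D_2 = 59308.41600
D_3 = 62155.21997
D_4 = 65138.67053
D_5 = 68265.32671
Terminal value at year 5: TV = D_5×(1+g_2)/(r−g_2) = 68879.71465/0.074 = 930806.95476
P_0 = D_1/(1+r)^1 + D_2/(1+r)^2 + D_3/(1+r)^3 + D_4/(1+r)^4 + D_5/(1+r)^5 + TV/(1+r)^5
    = 52254.84765 + 50566.09449 + 48931.91784 + 47350.55392 + 45820.29595 + 624765.92720 = 869689.63706

$869689.64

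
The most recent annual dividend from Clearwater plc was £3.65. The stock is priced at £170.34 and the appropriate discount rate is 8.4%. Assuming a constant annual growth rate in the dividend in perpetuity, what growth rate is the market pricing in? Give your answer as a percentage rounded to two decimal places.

P = D₀(1+g)/(r−g) ⇒ P(r−g) = D₀(1+g) ⇒ g(P+D₀) = P·r − D₀
g = (P·r − D₀)/(P + D₀) = (£170.34×0.084 − £3.65) / (£170.34 + £3.65) = 0.061260

6.13%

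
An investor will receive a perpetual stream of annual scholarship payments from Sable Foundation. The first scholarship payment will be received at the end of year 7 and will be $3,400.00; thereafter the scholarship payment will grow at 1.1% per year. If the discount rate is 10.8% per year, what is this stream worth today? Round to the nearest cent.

Value at end of year 6: C₁ / (r − g) = $3,400.00 / (0.108 − 0.011) = $35,051.5464
Discount to today: PV = $35,051.5464 / (1 + 0.108)^6 = $35,051.5464 / 1.850285 = $18,943.87

$18943.87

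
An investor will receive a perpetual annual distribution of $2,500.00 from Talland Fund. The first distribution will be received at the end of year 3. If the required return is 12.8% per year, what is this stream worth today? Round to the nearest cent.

$15350.12

Value at end of year 2: C / r = $2,500.00 / 0.128 = $19,531.2500
Discount to today: PV = $19,531.2500 / (1 + 0.128)^2 = $19,531.2500 / 1.272384 = $15,350.12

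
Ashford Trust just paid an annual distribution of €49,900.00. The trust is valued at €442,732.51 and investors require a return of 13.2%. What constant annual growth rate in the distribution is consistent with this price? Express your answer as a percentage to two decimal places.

P = D₀(1+g)/(r−g) ⇒ P(r−g) = D₀(1+g) ⇒ g(P+D₀) = P·r − D₀
g = (P·r − D₀)/(P + D₀) = (€442,732.51×0.132 − €49,900.00) / (€442,732.51 + €49,900.00) = 0.017337

1.73%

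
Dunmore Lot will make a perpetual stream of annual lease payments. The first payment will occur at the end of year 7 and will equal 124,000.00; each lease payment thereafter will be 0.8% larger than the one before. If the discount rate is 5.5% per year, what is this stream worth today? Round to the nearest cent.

Value at end of year 6: C₁ / (r − g) = 124,000.00 / (0.055 − 0.008) = 2,638,297.8723
Discount to today: PV = 2,638,297.8723 / (1 + 0.055)^6 = 2,638,297.8723 / 1.378843 = 1,913,414.54

1913414.54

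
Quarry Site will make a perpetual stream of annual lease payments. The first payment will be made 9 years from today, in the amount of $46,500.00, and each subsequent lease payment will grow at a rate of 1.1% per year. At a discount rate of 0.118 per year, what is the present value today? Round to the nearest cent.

Value at end of year 8: C₁ / (r − g) = $46,500.00 / (0.118 − 0.011) = $434,579.4393
Discount to today: PV = $434,579.4393 / (1 + 0.118)^8 = $434,579.4393 / 2.440813 = $178,047.04

$178047.04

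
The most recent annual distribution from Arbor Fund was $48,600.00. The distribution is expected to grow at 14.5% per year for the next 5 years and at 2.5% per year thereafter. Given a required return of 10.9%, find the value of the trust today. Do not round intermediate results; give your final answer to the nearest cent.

$963459.81

D_1 = 55647.00000
D_2 = 63715.81500
D_3 = 72954.60818
D_4 = 83533.02636
D_5 = 95645.31518
Terminal value at year 5: TV = D_5×(1+g_2)/(r−g_2) = 98036.44806/0.084 = 1167100.57217
P_0 = D_1/(1+r)^1 + D_2/(1+r)^2 + D_3/(1+r)^3 + D_4/(1+r)^4 + D_5/(1+r)^5 + TV/(1+r)^5
    = 50177.63751 + 51806.48778 + 53488.21326 + 55224.53038 + 57017.21125 + 695745.73257 = 963459.81276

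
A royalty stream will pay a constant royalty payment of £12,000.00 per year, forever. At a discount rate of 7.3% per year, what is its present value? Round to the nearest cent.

£164383.56

Level perpetuity: PV = C / r = £12,000.00 / 0.073 = £164,383.56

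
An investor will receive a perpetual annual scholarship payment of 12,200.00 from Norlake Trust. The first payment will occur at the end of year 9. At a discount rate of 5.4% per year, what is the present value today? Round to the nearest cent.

Value at end of year 8: C / r = 12,200.00 / 0.054 = 225,925.9259
Discount to today: PV = 225,925.9259 / (1 + 0.054)^8 = 225,925.9259 / 1.523088 = 148,334.16

148334.16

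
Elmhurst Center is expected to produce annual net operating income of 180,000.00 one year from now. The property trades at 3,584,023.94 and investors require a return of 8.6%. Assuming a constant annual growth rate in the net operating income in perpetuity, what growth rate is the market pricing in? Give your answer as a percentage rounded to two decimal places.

P = D₁/(r−g) ⇒ g = r − D₁/P = 0.086 − 180,000.00/3,584,023.94 = 0.035777

3.58%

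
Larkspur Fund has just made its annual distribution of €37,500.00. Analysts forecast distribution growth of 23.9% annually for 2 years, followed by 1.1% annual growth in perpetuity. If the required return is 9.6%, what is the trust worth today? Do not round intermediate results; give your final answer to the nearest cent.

D_1 = 46462.50000
D_2 = 57567.03750
Terminal value at year 2: TV = D_2×(1+g_2)/(r−g_2) = 58200.27491/0.085 = 684709.11662
P_0 = D_1/(1+r)^1 + D_2/(1+r)^2 + TV/(1+r)^2
    = 42392.79197 + 47923.96830 + 570013.31702 = 660330.07729

€660330.08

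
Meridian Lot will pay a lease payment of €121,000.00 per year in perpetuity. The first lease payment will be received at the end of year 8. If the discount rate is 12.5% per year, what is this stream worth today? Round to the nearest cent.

Value at end of year 7: C / r = €121,000.00 / 0.125 = €968,000.0000
Discount to today: PV = €968,000.0000 / (1 + 0.125)^7 = €968,000.0000 / 2.280697 = €424,431.59

€424431.59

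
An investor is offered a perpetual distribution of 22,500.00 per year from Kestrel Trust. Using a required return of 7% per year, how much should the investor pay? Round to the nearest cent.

321428.57

Level perpetuity: PV = C / r = 22,500.00 / 0.07 = 321,428.57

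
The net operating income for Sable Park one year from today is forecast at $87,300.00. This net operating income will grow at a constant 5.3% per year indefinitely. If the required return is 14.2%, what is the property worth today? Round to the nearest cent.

Growing perpetuity: P = D₁ / (r − g) = $87,300.0000 / (0.142 − 0.053) = $980,898.88

$980898.88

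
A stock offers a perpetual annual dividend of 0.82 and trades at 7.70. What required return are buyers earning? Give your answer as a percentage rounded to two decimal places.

10.65%

P = C/r ⇒ r = C/P = 0.82/7.70 = 0.106494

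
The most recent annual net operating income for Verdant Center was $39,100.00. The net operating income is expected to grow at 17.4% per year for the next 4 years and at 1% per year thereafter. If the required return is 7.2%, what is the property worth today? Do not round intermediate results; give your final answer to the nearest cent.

D_1 = 45903.40000
D_2 = 53890.59160
D_3 = 63267.55454
D_4 = 74276.10903
Terminal value at year 4: TV = D_4×(1+g_2)/(r−g_2) = 75018.87012/0.062 = 1209981.77610
P_0 = D_1/(1+r)^1 + D_2/(1+r)^2 + D_3/(1+r)^3 + D_4/(1+r)^4 + TV/(1+r)^4
    = 42820.33582 + 46894.65882 + 51356.65061 + 56243.19759 + 916219.83169 = 1113534.67453

$1113534.67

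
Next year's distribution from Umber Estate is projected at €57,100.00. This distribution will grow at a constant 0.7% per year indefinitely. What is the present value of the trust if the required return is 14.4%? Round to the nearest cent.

Growing perpetuity: P = D₁ / (r − g) = €57,100.0000 / (0.144 − 0.007) = €416,788.32

€416788.32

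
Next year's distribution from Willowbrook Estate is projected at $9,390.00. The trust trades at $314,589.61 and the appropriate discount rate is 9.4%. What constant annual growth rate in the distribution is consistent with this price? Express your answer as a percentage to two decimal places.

P = D₁/(r−g) ⇒ g = r − D₁/P = 0.094 − $9,390.00/$314,589.61 = 0.064152

6.42%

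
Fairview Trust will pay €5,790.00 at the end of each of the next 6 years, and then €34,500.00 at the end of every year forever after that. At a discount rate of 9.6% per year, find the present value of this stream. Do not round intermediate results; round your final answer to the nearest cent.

PV of 6-year annuity: €5,790.00 × [1 − (1+0.096)^−6] / 0.096 = 25515.32352
Perpetuity value at year 6: €34,500.00 / 0.096 = 359375.00000
PV of perpetuity: 359375.00000 / (1+0.096)^6 = 207340.68889
Total PV = 25515.32352 + 207340.68889 = 232856.01241

€232856.01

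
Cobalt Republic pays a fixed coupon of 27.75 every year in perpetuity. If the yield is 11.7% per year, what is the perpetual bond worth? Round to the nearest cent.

237.18

Level perpetuity: PV = C / r = 27.75 / 0.117 = 237.18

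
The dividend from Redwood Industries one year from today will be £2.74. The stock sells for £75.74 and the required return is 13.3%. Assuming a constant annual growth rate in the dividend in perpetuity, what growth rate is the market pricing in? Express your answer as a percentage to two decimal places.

9.68%

P = D₁/(r−g) ⇒ g = r − D₁/P = 0.133 − £2.74/£75.74 = 0.096824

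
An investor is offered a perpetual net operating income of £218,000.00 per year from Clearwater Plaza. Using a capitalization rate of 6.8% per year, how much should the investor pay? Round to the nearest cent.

Level perpetuity: PV = C / r = £218,000.00 / 0.068 = £3,205,882.35

£3205882.35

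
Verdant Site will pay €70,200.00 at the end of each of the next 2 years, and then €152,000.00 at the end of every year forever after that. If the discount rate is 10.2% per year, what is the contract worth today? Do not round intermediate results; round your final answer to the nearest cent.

€1348609.26

PV of 2-year annuity: €70,200.00 × [1 − (1+0.102)^−2] / 0.102 = 121508.49306
Perpetuity value at year 2: €152,000.00 / 0.102 = 1490196.07843
PV of perpetuity: 1490196.07843 / (1+0.102)^2 = 1227100.76583
Total PV = 121508.49306 + 1227100.76583 = 1348609.25889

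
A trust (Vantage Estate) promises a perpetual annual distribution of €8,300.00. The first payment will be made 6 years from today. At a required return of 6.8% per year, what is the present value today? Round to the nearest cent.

Value at end of year 5: C / r = €8,300.00 / 0.068 = €122,058.8235
Discount to today: PV = €122,058.8235 / (1 + 0.068)^5 = €122,058.8235 / 1.389493 = €87,844.16

€87844.16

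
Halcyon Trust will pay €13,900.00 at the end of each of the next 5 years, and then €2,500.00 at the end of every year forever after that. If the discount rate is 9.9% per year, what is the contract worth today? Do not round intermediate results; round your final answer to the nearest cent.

€68578.12

PV of 5-year annuity: €13,900.00 × [1 − (1+0.099)^−5] / 0.099 = 52826.82273
Perpetuity value at year 5: €2,500.00 / 0.099 = 25252.52525
PV of perpetuity: 25252.52525 / (1+0.099)^5 = 15751.29814
Total PV = 52826.82273 + 15751.29814 = 68578.12087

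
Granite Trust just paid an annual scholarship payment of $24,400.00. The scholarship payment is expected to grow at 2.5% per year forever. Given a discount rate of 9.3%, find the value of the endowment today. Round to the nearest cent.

$367794.12

D₁ = D₀ × (1 + g) = $24,400.00 × 1.025 = $25,010.0000
Growing perpetuity: P = D₁ / (r − g) = $25,010.0000 / (0.093 − 0.025) = $367,794.12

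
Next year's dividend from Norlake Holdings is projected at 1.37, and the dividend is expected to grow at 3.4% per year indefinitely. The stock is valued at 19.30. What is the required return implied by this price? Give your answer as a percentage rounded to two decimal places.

10.50%

P = D₁/(r − g) ⇒ r = D₁/P + g = 1.3700/19.30 + 0.034 = 0.070984 + 0.034 = 0.104984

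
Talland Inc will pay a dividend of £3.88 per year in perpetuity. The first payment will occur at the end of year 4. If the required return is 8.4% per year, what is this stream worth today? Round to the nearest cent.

Value at end of year 3: C / r = £3.88 / 0.084 = £46.1905
Discount to today: PV = £46.1905 / (1 + 0.084)^3 = £46.1905 / 1.273761 = £36.26

£36.26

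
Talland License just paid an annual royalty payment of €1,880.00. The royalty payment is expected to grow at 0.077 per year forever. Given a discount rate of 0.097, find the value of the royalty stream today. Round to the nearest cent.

D₁ = D₀ × (1 + g) = €1,880.00 × 1.077 = €2,024.7600
Growing perpetuity: P = D₁ / (r − g) = €2,024.7600 / (0.097 − 0.077) = €101,238.00

€101238.00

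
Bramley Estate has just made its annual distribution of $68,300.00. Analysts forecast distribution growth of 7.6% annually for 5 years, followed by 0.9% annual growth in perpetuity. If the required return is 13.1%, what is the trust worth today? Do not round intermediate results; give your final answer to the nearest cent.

D_1 = 73490.80000
D_2 = 79076.10080
D_3 = 85085.88446
D_4 = 91552.41168
D_5 = 98510.39497
Terminal value at year 5: TV = D_5×(1+g_2)/(r−g_2) = 99396.98852/0.122 = 814729.41412
P_0 = D_1/(1+r)^1 + D_2/(1+r)^2 + D_3/(1+r)^3 + D_4/(1+r)^4 + D_5/(1+r)^5 + TV/(1+r)^5
    = 64978.60301 + 61818.72399 + 58812.50841 + 55952.48369 + 53231.54063 + 440251.02043 = 735044.88016

$735044.88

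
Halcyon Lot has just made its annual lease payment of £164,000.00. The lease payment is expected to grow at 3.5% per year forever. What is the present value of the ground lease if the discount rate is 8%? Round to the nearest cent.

£3772000.00

D₁ = D₀ × (1 + g) = £164,000.00 × 1.035 = £169,740.0000
Growing perpetuity: P = D₁ / (r − g) = £169,740.0000 / (0.08 − 0.035) = £3,772,000.00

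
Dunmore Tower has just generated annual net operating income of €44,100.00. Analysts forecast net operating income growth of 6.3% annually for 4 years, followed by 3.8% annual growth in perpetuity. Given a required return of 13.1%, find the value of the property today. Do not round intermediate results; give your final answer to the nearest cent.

D_1 = 46878.30000
D_2 = 49831.63290
D_3 = 52971.02577
D_4 = 56308.20040
Terminal value at year 4: TV = D_4×(1+g_2)/(r−g_2) = 58447.91201/0.093 = 628472.17217
P_0 = D_1/(1+r)^1 + D_2/(1+r)^2 + D_3/(1+r)^3 + D_4/(1+r)^4 + TV/(1+r)^4
    = 41448.54111 + 38956.49797 + 36614.28589 + 34412.89646 + 384092.32828 = 535524.54972

€535524.55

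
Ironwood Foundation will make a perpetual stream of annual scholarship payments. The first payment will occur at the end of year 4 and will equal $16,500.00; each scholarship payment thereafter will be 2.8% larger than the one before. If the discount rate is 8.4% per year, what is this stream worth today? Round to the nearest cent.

Value at end of year 3: C₁ / (r − g) = $16,500.00 / (0.084 − 0.028) = $294,642.8571
Discount to today: PV = $294,642.8571 / (1 + 0.084)^3 = $294,642.8571 / 1.273761 = $231,317.28

$231317.28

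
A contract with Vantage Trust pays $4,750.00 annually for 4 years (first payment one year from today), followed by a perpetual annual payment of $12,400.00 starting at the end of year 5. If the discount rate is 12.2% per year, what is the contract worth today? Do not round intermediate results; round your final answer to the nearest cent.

$78501.16

PV of 4-year annuity: $4,750.00 × [1 − (1+0.122)^−4] / 0.122 = 14366.84779
Perpetuity value at year 4: $12,400.00 / 0.122 = 101639.34426
PV of perpetuity: 101639.34426 / (1+0.122)^4 = 64134.31002
Total PV = 14366.84779 + 64134.31002 = 78501.15781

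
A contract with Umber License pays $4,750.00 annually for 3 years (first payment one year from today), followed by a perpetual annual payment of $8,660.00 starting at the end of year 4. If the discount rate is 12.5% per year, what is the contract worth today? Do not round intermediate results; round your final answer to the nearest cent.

$59968.94

PV of 3-year annuity: $4,750.00 × [1 − (1+0.125)^−3] / 0.125 = 11311.38546
Perpetuity value at year 3: $8,660.00 / 0.125 = 69280.00000
PV of perpetuity: 69280.00000 / (1+0.125)^3 = 48657.55830
Total PV = 11311.38546 + 48657.55830 = 59968.94376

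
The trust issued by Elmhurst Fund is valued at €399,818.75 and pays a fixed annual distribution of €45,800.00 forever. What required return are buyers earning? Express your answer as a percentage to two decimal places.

11.46%

P = C/r ⇒ r = C/P = €45,800.00/€399,818.75 = 0.114552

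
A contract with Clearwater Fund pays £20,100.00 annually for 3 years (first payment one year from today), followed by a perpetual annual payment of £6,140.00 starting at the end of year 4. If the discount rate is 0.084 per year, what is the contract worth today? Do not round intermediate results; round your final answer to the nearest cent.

PV of 3-year annuity: £20,100.00 × [1 − (1+0.084)^−3] / 0.084 = 51428.04719
Perpetuity value at year 3: £6,140.00 / 0.084 = 73095.23810
PV of perpetuity: 73095.23810 / (1+0.084)^3 = 57385.37691
Total PV = 51428.04719 + 57385.37691 = 108813.42411

£108813.42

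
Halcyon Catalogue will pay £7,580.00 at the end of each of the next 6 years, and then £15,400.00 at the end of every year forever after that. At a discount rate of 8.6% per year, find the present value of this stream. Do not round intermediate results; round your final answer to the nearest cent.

£143567.55

PV of 6-year annuity: £7,580.00 × [1 − (1+0.086)^−6] / 0.086 = 34412.63241
Perpetuity value at year 6: £15,400.00 / 0.086 = 179069.76744
PV of perpetuity: 179069.76744 / (1+0.086)^6 = 109154.92060
Total PV = 34412.63241 + 109154.92060 = 143567.55301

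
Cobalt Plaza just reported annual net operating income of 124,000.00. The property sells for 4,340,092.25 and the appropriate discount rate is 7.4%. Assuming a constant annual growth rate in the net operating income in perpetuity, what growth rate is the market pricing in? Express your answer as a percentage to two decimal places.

P = D₀(1+g)/(r−g) ⇒ P(r−g) = D₀(1+g) ⇒ g(P+D₀) = P·r − D₀
g = (P·r − D₀)/(P + D₀) = (4,340,092.25×0.074 − 124,000.00) / (4,340,092.25 + 124,000.00) = 0.044167

4.42%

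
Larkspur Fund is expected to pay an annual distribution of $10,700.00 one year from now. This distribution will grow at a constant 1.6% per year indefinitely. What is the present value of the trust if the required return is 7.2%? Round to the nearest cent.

Growing perpetuity: P = D₁ / (r − g) = $10,700.0000 / (0.072 − 0.016) = $191,071.43

$191071.43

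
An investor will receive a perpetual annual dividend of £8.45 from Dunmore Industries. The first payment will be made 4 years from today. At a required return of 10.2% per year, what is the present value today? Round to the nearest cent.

£61.90

Value at end of year 3: C / r = £8.45 / 0.102 = £82.8431
Discount to today: PV = £82.8431 / (1 + 0.102)^3 = £82.8431 / 1.338273 = £61.90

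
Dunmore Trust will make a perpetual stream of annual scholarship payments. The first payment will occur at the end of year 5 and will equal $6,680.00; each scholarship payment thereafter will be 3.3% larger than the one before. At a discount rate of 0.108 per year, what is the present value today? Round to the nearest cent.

$59095.74

Value at end of year 4: C₁ / (r − g) = $6,680.00 / (0.108 − 0.033) = $89,066.6667
Discount to today: PV = $89,066.6667 / (1 + 0.108)^4 = $89,066.6667 / 1.507159 = $59,095.74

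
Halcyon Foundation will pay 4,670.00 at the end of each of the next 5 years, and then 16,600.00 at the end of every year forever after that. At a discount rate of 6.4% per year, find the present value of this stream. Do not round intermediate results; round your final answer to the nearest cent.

PV of 5-year annuity: 4,670.00 × [1 − (1+0.064)^−5] / 0.064 = 19459.51196
Perpetuity value at year 5: 16,600.00 / 0.064 = 259375.00000
PV of perpetuity: 259375.00000 / (1+0.064)^5 = 190204.14379
Total PV = 19459.51196 + 190204.14379 = 209663.65575

209663.66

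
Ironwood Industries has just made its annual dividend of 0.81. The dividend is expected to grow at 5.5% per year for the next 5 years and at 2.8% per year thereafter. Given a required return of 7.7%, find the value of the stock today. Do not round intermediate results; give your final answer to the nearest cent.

19.14

D_1 = 0.85455
D_2 = 0.90155
D_3 = 0.95114
D_4 = 1.00345
D_5 = 1.05864
Terminal value at year 5: TV = D_5×(1+g_2)/(r−g_2) = 1.08828/0.049 = 22.20978
P_0 = D_1/(1+r)^1 + D_2/(1+r)^2 + D_3/(1+r)^3 + D_4/(1+r)^4 + D_5/(1+r)^5 + TV/(1+r)^5
    = 0.79345 + 0.77725 + 0.76137 + 0.74582 + 0.73058 + 15.32731 = 19.13577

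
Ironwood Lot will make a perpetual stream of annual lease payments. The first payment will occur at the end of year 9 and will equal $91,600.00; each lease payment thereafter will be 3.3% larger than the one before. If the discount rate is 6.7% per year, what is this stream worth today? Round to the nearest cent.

$1603619.03

Value at end of year 8: C₁ / (r − g) = $91,600.00 / (0.067 − 0.033) = $2,694,117.6471
Discount to today: PV = $2,694,117.6471 / (1 + 0.067)^8 = $2,694,117.6471 / 1.680023 = $1,603,619.03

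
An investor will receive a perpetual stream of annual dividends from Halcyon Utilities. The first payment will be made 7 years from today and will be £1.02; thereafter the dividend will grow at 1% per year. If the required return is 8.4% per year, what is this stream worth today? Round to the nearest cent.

Value at end of year 6: C₁ / (r − g) = £1.02 / (0.084 − 0.01) = £13.7838
Discount to today: PV = £13.7838 / (1 + 0.084)^6 = £13.7838 / 1.622466 = £8.50

£8.50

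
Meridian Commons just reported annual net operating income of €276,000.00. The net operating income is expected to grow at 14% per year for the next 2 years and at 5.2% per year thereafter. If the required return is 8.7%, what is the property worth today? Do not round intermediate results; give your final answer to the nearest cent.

€9717492.44

D_1 = 314640.00000
D_2 = 358689.60000
Terminal value at year 2: TV = D_2×(1+g_2)/(r−g_2) = 377341.45920/0.035 = 10781184.54857
P_0 = D_1/(1+r)^1 + D_2/(1+r)^2 + TV/(1+r)^2
    = 289457.22171 + 303570.59131 + 9124464.63014 = 9717492.44316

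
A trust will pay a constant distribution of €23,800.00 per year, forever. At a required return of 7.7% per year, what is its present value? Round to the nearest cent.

€309090.91

Level perpetuity: PV = C / r = €23,800.00 / 0.077 = €309,090.91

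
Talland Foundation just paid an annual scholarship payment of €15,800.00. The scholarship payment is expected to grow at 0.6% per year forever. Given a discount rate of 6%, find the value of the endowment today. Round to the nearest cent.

D₁ = D₀ × (1 + g) = €15,800.00 × 1.006 = €15,894.8000
Growing perpetuity: P = D₁ / (r − g) = €15,894.8000 / (0.06 − 0.006) = €294,348.15

€294348.15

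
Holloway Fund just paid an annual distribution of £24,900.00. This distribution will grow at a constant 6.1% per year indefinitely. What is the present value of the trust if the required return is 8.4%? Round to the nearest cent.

£1148647.83

D₁ = D₀ × (1 + g) = £24,900.00 × 1.061 = £26,418.9000
Growing perpetuity: P = D₁ / (r − g) = £26,418.9000 / (0.084 − 0.061) = £1,148,647.83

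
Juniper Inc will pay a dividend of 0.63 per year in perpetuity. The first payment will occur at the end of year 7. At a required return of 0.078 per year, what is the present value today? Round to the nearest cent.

Value at end of year 6: C / r = 0.63 / 0.078 = 8.0769
Discount to today: PV = 8.0769 / (1 + 0.078)^6 = 8.0769 / 1.569324 = 5.15

5.15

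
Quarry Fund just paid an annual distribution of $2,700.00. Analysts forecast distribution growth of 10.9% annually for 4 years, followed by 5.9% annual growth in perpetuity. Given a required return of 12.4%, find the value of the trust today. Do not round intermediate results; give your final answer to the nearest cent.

D_1 = 2994.30000
D_2 = 3320.67870
D_3 = 3682.63268
D_4 = 4084.03964
Terminal value at year 4: TV = D_4×(1+g_2)/(r−g_2) = 4324.99798/0.065 = 66538.43045
P_0 = D_1/(1+r)^1 + D_2/(1+r)^2 + D_3/(1+r)^3 + D_4/(1+r)^4 + TV/(1+r)^4
    = 2663.96797 + 2628.41680 + 2593.34006 + 2558.73143 + 41687.63976 = 52132.09602

$52132.10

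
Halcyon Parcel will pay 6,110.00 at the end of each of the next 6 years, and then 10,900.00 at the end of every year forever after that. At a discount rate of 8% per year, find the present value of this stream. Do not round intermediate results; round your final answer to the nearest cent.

PV of 6-year annuity: 6,110.00 × [1 − (1+0.08)^−6] / 0.08 = 28245.79475
Perpetuity value at year 6: 10,900.00 / 0.08 = 136250.00000
PV of perpetuity: 136250.00000 / (1+0.08)^6 = 85860.61166
Total PV = 28245.79475 + 85860.61166 = 114106.40641

114106.41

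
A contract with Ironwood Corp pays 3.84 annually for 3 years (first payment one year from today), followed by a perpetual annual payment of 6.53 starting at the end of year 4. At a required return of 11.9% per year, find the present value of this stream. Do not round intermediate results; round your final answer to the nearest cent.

48.40

PV of 3-year annuity: 3.84 × [1 − (1+0.119)^−3] / 0.119 = 9.23890
Perpetuity value at year 3: 6.53 / 0.119 = 54.87395
PV of perpetuity: 54.87395 / (1+0.119)^3 = 39.16300
Total PV = 9.23890 + 39.16300 = 48.40190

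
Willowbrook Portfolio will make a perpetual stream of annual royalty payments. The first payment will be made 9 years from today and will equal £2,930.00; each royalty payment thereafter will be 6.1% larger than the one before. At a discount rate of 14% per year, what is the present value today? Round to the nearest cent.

Value at end of year 8: C₁ / (r − g) = £2,930.00 / (0.14 − 0.061) = £37,088.6076
Discount to today: PV = £37,088.6076 / (1 + 0.14)^8 = £37,088.6076 / 2.852586 = £13,001.75

£13001.75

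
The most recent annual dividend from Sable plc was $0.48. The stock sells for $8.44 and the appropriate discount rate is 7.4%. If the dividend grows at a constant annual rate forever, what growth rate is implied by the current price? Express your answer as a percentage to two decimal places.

P = D₀(1+g)/(r−g) ⇒ P(r−g) = D₀(1+g) ⇒ g(P+D₀) = P·r − D₀
g = (P·r − D₀)/(P + D₀) = ($8.44×0.074 − $0.48) / ($8.44 + $0.48) = 0.016206

1.62%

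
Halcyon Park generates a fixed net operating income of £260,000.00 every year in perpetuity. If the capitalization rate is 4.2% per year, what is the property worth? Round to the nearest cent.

£6190476.19

Level perpetuity: PV = C / r = £260,000.00 / 0.042 = £6,190,476.19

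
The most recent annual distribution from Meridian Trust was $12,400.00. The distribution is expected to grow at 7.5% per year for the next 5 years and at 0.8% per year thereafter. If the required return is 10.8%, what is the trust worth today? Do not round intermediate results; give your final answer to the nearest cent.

D_1 = 13330.00000
D_2 = 14329.75000
D_3 = 15404.48125
D_4 = 16559.81734
D_5 = 17801.80364
Terminal value at year 5: TV = D_5×(1+g_2)/(r−g_2) = 17944.21807/0.1 = 179442.18074
P_0 = D_1/(1+r)^1 + D_2/(1+r)^2 + D_3/(1+r)^3 + D_4/(1+r)^4 + D_5/(1+r)^5 + TV/(1+r)^5
    = 12030.68592 + 11672.37127 + 11324.72844 + 10987.43960 + 10660.19636 + 107454.77931 = 164130.20090

$164130.20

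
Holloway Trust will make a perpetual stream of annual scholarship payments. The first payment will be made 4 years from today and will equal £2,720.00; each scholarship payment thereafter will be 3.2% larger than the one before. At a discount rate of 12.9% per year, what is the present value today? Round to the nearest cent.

£19485.67

Value at end of year 3: C₁ / (r − g) = £2,720.00 / (0.129 − 0.032) = £28,041.2371
Discount to today: PV = £28,041.2371 / (1 + 0.129)^3 = £28,041.2371 / 1.439070 = £19,485.67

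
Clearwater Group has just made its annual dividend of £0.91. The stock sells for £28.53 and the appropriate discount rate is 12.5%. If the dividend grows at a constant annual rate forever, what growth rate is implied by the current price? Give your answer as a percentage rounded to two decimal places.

9.02%

P = D₀(1+g)/(r−g) ⇒ P(r−g) = D₀(1+g) ⇒ g(P+D₀) = P·r − D₀
g = (P·r − D₀)/(P + D₀) = (£28.53×0.125 − £0.91) / (£28.53 + £0.91) = 0.090226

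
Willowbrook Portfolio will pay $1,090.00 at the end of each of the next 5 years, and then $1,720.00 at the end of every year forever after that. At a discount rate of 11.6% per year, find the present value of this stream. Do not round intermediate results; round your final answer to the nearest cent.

$12533.89

PV of 5-year annuity: $1,090.00 × [1 − (1+0.116)^−5] / 0.116 = 3968.45553
Perpetuity value at year 5: $1,720.00 / 0.116 = 14827.58621
PV of perpetuity: 14827.58621 / (1+0.116)^5 = 8565.43620
Total PV = 3968.45553 + 8565.43620 = 12533.89173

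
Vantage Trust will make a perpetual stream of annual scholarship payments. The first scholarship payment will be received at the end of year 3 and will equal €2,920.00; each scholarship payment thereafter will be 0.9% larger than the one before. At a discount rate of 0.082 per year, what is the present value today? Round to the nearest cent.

Value at end of year 2: C₁ / (r − g) = €2,920.00 / (0.082 − 0.009) = €40,000.0000
Discount to today: PV = €40,000.0000 / (1 + 0.082)^2 = €40,000.0000 / 1.170724 = €34,166.89

€34166.89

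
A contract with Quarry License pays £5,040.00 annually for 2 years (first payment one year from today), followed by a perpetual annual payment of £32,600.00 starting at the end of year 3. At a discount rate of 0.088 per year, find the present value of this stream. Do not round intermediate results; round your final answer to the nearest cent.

PV of 2-year annuity: £5,040.00 × [1 − (1+0.088)^−2] / 0.088 = 8890.03028
Perpetuity value at year 2: £32,600.00 / 0.088 = 370454.54545
PV of perpetuity: 370454.54545 / (1+0.088)^2 = 312951.57184
Total PV = 8890.03028 + 312951.57184 = 321841.60212

£321841.60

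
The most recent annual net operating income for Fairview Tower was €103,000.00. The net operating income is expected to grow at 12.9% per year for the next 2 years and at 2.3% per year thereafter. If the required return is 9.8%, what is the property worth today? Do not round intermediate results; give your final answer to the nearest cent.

€1700176.66

D_1 = 116287.00000
D_2 = 131288.02300
Terminal value at year 2: TV = D_2×(1+g_2)/(r−g_2) = 134307.64753/0.075 = 1790768.63372
P_0 = D_1/(1+r)^1 + D_2/(1+r)^2 + TV/(1+r)^2
    = 105908.01457 + 108898.13156 + 1485370.51446 = 1700176.66060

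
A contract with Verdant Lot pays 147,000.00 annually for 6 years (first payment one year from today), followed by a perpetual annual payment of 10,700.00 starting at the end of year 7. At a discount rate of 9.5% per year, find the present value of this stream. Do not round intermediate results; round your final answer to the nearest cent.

715053.78

PV of 6-year annuity: 147,000.00 × [1 − (1+0.095)^−6] / 0.095 = 649714.33024
Perpetuity value at year 6: 10,700.00 / 0.095 = 112631.57895
PV of perpetuity: 112631.57895 / (1+0.095)^6 = 65339.44743
Total PV = 649714.33024 + 65339.44743 = 715053.77767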